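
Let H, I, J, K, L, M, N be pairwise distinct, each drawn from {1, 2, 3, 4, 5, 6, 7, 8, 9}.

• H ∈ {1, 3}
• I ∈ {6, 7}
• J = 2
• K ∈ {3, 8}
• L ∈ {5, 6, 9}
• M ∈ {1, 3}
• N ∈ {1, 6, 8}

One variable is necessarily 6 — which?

N

J must be 2 (only option left).
H and M share exactly the 2 values {1, 3}; by pigeonhole those values go to them, so strike 1, 3 from K, N.
That leaves K = 8. Eliminate 8 elsewhere: N.
So 6 goes to N.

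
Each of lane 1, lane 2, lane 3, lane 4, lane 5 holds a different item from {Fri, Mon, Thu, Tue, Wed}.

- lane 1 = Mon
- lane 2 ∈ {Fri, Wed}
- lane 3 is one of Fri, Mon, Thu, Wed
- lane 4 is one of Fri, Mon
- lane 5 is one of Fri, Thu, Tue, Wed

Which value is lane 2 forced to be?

Wed

lane 1's domain is down to {Mon}, so lane 1 = Mon. Strike Mon from lane 3, lane 4.
lane 4's domain is down to {Fri}, so lane 4 = Fri. Strike Fri from lane 2, lane 3, lane 5.
So lane 2 = Wed.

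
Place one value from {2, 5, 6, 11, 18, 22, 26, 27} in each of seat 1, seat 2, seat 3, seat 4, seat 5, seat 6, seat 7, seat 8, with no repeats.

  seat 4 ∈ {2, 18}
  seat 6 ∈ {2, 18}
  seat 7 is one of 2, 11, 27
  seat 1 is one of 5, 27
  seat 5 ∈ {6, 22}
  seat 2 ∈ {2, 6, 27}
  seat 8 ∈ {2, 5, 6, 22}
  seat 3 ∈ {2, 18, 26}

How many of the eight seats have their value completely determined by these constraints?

The 8 variables together cover exactly {2, 5, 6, 11, 18, 22, 26, 27} — 8 values for 8 variables — and 11 appears only in seat 7's list, so seat 7 = 11.
The 7 still-open variables draw from only 7 values {2, 5, 6, 18, 22, 26, 27}, so each is used; only seat 3 can be 26, hence seat 3 = 26.
The 2 variables seat 4 and seat 6 are confined to {2, 18}, which locks those values in; drop them from seat 2, seat 8.
Determined: seat 3=26, seat 7=11. The other seats each still have more than one consistent value. That makes 2.

2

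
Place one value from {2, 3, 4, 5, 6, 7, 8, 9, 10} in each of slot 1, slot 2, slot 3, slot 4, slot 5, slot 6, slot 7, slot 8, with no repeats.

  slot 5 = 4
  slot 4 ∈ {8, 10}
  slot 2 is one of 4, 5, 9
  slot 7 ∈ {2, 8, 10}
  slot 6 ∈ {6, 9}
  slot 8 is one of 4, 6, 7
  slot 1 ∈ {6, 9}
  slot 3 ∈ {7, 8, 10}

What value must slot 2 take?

5

slot 5 must be 4 (only option left). Strike 4 from slot 2, slot 8.
Among the 7 still-open variables, 2 fits only slot 7 (and all 7 values in {2, 5, 6, 7, 8, 9, 10} must be used), so slot 7 = 2.
Among the 6 still-open variables, 5 fits only slot 2 (and all 6 values in {5, 6, 7, 8, 9, 10} must be used), so slot 2 = 5.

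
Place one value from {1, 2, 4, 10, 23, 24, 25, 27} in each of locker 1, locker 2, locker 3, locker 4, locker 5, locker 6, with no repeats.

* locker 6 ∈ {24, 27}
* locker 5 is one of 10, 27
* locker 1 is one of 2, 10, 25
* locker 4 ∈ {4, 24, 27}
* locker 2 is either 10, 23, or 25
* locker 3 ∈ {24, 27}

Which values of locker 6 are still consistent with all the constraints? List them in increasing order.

locker 3 and locker 6 share exactly the 2 values {24, 27}; by pigeonhole those values go to them, so strike 24, 27 from locker 4, locker 5.
locker 4's domain is down to {4}, so locker 4 = 4.
locker 5 has just one choice, so locker 5 = 10. Strike 10 from locker 1, locker 2.
No further eliminations apply; locker 6 can still be any of 24, 27.

24, 27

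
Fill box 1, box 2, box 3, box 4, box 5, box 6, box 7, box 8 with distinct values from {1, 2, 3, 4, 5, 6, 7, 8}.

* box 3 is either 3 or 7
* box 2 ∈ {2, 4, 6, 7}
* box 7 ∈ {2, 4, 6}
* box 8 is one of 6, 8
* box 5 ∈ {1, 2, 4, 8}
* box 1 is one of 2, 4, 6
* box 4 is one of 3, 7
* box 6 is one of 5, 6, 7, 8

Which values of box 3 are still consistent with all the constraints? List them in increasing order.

3, 7

Among the 8 variables, 1 fits only box 5 (and all 8 values in {1, 2, 3, 4, 5, 6, 7, 8} must be used), so box 5 = 1.
The 7 still-open variables together cover exactly {2, 3, 4, 5, 6, 7, 8} — 7 values for 7 variables — and 5 appears only in box 6's list, so box 6 = 5.
Among the 6 still-open variables, 8 fits only box 8 (and all 6 values in {2, 3, 4, 6, 7, 8} must be used), so box 8 = 8.
box 3 and box 4 share exactly the 2 values {3, 7}; by pigeonhole those values go to them, so strike 3, 7 from box 2.
No further eliminations apply; box 3 can still be any of 3, 7.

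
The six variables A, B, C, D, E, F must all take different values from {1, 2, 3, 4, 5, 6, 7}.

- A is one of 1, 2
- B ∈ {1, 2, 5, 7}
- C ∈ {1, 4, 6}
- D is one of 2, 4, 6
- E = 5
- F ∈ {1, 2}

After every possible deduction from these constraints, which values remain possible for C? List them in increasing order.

4, 6

E has just one choice, so E = 5. Strike 5 from B.
Among the 5 still-open variables, 7 fits only B (and all 5 values in {1, 2, 4, 6, 7} must be used), so B = 7.
A and F between them cover only {1, 2} — a naked pair. Remove those values from C, D.
No further eliminations apply; C can still be any of 4, 6.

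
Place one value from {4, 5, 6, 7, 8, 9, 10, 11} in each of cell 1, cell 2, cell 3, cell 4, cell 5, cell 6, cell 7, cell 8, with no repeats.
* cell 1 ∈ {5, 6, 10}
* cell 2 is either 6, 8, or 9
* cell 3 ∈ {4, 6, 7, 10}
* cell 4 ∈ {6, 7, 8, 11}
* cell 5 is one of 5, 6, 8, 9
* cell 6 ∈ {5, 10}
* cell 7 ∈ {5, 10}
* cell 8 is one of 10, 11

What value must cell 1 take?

6

Among the 8 variables, 4 fits only cell 3 (and all 8 values in {4, 5, 6, 7, 8, 9, 10, 11} must be used), so cell 3 = 4.
The 7 still-open variables together cover exactly {5, 6, 7, 8, 9, 10, 11} — 7 values for 7 variables — and 7 appears only in cell 4's list, so cell 4 = 7.
The 6 still-open variables draw from only 6 values {5, 6, 8, 9, 10, 11}, so each is used; only cell 8 can be 11, hence cell 8 = 11.
The 2 variables cell 6 and cell 7 are confined to {5, 10}, which locks those values in; drop them from cell 1, cell 5.
So cell 1 = 6.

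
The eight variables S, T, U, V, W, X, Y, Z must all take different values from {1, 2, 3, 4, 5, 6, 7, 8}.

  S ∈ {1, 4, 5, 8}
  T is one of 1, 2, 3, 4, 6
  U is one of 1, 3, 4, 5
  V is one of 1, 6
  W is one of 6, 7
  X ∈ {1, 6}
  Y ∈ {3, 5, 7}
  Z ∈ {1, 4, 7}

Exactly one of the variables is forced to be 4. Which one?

Z

Among the 8 variables, 2 fits only T (and all 8 values in {1, 2, 3, 4, 5, 6, 7, 8} must be used), so T = 2.
The 7 still-open variables together cover exactly {1, 3, 4, 5, 6, 7, 8} — 7 values for 7 variables — and 8 appears only in S's list, so S = 8.
The 2 variables V and X are confined to {1, 6}, which locks those values in; drop them from U, W, Z.
W must be 7 (only option left). Remove 7 from Y, Z.
So 4 goes to Z.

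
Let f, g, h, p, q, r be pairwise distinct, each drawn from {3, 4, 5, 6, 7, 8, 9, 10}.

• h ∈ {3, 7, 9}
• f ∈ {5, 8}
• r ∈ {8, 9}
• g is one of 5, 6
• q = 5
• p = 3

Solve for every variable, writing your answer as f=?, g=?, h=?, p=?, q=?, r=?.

p's domain is down to {3}, so p = 3. Eliminate 3 elsewhere: h.
q has just one choice, so q = 5. So f, g can't be 5.
f must be 8 (only option left). Remove 8 from r.
g has just one choice, so g = 6.
r has just one choice, so r = 9. Eliminate 9 elsewhere: h.
h has just one choice, so h = 7.

f=8, g=6, h=7, p=3, q=5, r=9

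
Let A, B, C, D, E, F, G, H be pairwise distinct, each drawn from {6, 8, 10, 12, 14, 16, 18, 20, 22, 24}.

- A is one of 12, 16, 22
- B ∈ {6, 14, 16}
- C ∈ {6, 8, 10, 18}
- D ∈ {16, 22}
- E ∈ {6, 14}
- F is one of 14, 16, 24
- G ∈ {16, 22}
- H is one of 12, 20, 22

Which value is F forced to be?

24

D and G between them cover only {16, 22} — a naked pair. Remove those values from A, B, F, H.
A has just one choice, so A = 12. Eliminate 12 elsewhere: H.
That leaves H = 20.
B and E between them cover only {6, 14} — a naked pair. Remove those values from C, F.
So F = 24.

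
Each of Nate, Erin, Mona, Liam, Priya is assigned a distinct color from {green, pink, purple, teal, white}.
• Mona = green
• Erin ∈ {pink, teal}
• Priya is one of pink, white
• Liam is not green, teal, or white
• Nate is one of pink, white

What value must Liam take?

Mona's domain is down to {green}, so Mona = green.
Among the 4 still-open variables, purple fits only Liam (and all 4 values in {pink, purple, teal, white} must be used), so Liam = purple.

purple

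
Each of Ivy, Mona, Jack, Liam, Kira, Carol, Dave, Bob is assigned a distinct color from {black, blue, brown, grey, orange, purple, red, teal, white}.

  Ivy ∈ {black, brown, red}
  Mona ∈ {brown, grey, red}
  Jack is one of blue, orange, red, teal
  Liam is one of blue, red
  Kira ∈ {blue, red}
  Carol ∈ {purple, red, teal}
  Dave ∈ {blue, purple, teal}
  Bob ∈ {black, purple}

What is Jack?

orange

Among the 8 variables, grey fits only Mona (and all 8 values in {black, blue, brown, grey, orange, purple, red, teal} must be used), so Mona = grey.
The 7 still-open variables draw from only 7 values {black, blue, brown, orange, purple, red, teal}, so each is used; only Ivy can be brown, hence Ivy = brown.
The 6 still-open variables together cover exactly {black, blue, orange, purple, red, teal} — 6 values for 6 variables — and black appears only in Bob's list, so Bob = black.
The 5 still-open variables together cover exactly {blue, orange, purple, red, teal} — 5 values for 5 variables — and orange appears only in Jack's list, so Jack = orange.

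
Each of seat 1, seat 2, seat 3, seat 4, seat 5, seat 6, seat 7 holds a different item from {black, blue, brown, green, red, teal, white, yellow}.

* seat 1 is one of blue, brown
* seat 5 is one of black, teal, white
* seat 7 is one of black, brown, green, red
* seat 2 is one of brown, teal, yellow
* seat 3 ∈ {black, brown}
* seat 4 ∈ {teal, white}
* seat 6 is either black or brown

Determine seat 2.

seat 3 and seat 6 between them cover only {black, brown} — a naked pair. Remove those values from seat 1, seat 2, seat 5, seat 7.
seat 1 must be blue (only option left).
The 2 variables seat 4 and seat 5 are confined to {teal, white}, which locks those values in; drop them from seat 2.
So seat 2 = yellow.

yellow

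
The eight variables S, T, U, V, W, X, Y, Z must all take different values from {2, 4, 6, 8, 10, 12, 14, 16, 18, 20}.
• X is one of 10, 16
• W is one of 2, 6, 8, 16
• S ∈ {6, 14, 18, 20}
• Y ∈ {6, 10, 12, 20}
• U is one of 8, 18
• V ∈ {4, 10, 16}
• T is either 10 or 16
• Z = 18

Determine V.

4

Z must be 18 (only option left). So S, U can't be 18.
U has just one choice, so U = 8. So W can't be 8.
T and X between them cover only {10, 16} — a naked pair. Remove those values from V, W, Y.
So V = 4.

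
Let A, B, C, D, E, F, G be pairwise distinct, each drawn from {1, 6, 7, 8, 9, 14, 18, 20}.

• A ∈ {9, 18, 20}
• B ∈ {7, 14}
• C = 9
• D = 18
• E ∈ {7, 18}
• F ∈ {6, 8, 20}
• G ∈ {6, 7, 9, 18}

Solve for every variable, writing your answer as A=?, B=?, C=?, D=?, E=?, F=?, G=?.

A=20, B=14, C=9, D=18, E=7, F=8, G=6

C has just one choice, so C = 9. Eliminate 9 elsewhere: A, G.
D has just one choice, so D = 18. Remove 18 from A, E, G.
E's domain is down to {7}, so E = 7. Strike 7 from B, G.
G has just one choice, so G = 6. So F can't be 6.
A must be 20 (only option left). So F can't be 20.
B's domain is down to {14}, so B = 14.
F's domain is down to {8}, so F = 8.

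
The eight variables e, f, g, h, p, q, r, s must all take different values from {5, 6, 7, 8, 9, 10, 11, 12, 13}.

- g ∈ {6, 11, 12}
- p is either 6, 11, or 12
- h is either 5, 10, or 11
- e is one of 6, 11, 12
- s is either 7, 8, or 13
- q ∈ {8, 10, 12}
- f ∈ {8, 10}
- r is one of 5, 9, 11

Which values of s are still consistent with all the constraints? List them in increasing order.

7, 13

The 3 variables e, g, p are confined to {6, 11, 12}, which locks those values in; drop them from h, q, r.
f and q share exactly the 2 values {8, 10}; by pigeonhole those values go to them, so strike 8, 10 from h, s.
h has just one choice, so h = 5. So r can't be 5.
r's domain is down to {9}, so r = 9.
No further eliminations apply; s can still be any of 7, 13.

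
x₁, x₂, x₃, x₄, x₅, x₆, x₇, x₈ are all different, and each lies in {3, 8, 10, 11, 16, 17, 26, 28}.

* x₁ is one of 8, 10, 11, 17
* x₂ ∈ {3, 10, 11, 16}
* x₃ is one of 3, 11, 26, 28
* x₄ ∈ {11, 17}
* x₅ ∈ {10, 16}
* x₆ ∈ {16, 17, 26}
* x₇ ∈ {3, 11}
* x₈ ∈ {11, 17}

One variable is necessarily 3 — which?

Among the 8 variables, 8 fits only x₁ (and all 8 values in {3, 8, 10, 11, 16, 17, 26, 28} must be used), so x₁ = 8.
Among the 7 still-open variables, 28 fits only x₃ (and all 7 values in {3, 10, 11, 16, 17, 26, 28} must be used), so x₃ = 28.
The 6 still-open variables together cover exactly {3, 10, 11, 16, 17, 26} — 6 values for 6 variables — and 26 appears only in x₆'s list, so x₆ = 26.
The 2 variables x₄ and x₈ are confined to {11, 17}, which locks those values in; drop them from x₂, x₇.
So 3 goes to x₇.

x₇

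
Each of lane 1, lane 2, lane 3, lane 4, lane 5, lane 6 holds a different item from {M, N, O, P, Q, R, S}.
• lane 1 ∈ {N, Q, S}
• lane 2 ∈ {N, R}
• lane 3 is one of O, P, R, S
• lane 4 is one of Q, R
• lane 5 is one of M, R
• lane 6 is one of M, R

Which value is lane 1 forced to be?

S

The 2 variables lane 5 and lane 6 are confined to {M, R}, which locks those values in; drop them from lane 2, lane 3, lane 4.
That leaves lane 2 = N. Eliminate N elsewhere: lane 1.
lane 4 has just one choice, so lane 4 = Q. Eliminate Q elsewhere: lane 1.
So lane 1 = S.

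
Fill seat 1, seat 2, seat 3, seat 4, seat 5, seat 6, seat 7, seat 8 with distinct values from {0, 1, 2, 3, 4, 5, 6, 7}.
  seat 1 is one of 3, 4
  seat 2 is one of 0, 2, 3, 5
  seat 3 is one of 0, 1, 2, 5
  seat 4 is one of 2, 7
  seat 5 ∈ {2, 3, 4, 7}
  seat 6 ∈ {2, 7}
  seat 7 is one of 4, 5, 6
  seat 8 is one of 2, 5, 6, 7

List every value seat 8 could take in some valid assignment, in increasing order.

The 8 variables draw from only 8 values {0, 1, 2, 3, 4, 5, 6, 7}, so each is used; only seat 3 can be 1, hence seat 3 = 1.
The 7 still-open variables draw from only 7 values {0, 2, 3, 4, 5, 6, 7}, so each is used; only seat 2 can be 0, hence seat 2 = 0.
seat 4 and seat 6 share exactly the 2 values {2, 7}; by pigeonhole those values go to them, so strike 2, 7 from seat 5, seat 8.
seat 1 and seat 5 between them cover only {3, 4} — a naked pair. Remove those values from seat 7.
No further eliminations apply; seat 8 can still be any of 5, 6.

5, 6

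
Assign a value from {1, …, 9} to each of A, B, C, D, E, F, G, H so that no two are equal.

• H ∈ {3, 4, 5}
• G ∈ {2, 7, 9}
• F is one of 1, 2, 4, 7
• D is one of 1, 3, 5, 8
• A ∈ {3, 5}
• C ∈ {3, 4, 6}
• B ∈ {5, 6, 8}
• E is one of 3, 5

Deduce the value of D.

The 2 variables A and E are confined to {3, 5}, which locks those values in; drop them from B, C, D, H.
H must be 4 (only option left). Remove 4 from C, F.
That leaves C = 6. Strike 6 from B.
B must be 8 (only option left). Eliminate 8 elsewhere: D.
So D = 1.

1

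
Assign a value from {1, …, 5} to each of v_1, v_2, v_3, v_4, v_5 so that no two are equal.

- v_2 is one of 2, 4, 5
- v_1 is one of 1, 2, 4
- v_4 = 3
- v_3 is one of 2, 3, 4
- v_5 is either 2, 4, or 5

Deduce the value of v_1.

v_4's domain is down to {3}, so v_4 = 3. Strike 3 from v_3.
The 4 still-open variables draw from only 4 values {1, 2, 4, 5}, so each is used; only v_1 can be 1, hence v_1 = 1.

1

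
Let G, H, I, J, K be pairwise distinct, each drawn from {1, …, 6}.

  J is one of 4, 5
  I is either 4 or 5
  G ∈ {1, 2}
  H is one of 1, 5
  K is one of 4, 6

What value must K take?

The 5 variables together cover exactly {1, 2, 4, 5, 6} — 5 values for 5 variables — and 2 appears only in G's list, so G = 2.
The 4 still-open variables together cover exactly {1, 4, 5, 6} — 4 values for 4 variables — and 1 appears only in H's list, so H = 1.
The 3 still-open variables draw from only 3 values {4, 5, 6}, so each is used; only K can be 6, hence K = 6.

6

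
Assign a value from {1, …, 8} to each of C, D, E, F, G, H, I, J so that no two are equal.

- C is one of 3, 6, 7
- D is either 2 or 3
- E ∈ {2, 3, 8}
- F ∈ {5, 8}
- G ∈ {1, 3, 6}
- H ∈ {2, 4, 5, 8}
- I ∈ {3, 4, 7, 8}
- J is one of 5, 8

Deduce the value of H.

The 8 variables draw from only 8 values {1, 2, 3, 4, 5, 6, 7, 8}, so each is used; only G can be 1, hence G = 1.
Among the 7 still-open variables, 6 fits only C (and all 7 values in {2, 3, 4, 5, 6, 7, 8} must be used), so C = 6.
The 6 still-open variables together cover exactly {2, 3, 4, 5, 7, 8} — 6 values for 6 variables — and 7 appears only in I's list, so I = 7.
The 5 still-open variables together cover exactly {2, 3, 4, 5, 8} — 5 values for 5 variables — and 4 appears only in H's list, so H = 4.

4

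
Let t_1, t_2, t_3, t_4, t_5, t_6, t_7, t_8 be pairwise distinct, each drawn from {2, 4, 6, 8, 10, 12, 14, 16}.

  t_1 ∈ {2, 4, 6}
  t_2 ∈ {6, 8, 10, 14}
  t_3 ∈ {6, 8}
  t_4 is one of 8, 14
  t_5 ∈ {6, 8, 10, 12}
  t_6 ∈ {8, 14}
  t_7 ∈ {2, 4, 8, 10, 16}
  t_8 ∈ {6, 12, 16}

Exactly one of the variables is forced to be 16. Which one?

The 2 variables t_4 and t_6 are confined to {8, 14}, which locks those values in; drop them from t_2, t_3, t_5, t_7.
That leaves t_3 = 6. So t_1, t_2, t_5, t_8 can't be 6.
t_2 has just one choice, so t_2 = 10. Eliminate 10 elsewhere: t_5, t_7.
t_5 must be 12 (only option left). Eliminate 12 elsewhere: t_8.
So 16 goes to t_8.

t_8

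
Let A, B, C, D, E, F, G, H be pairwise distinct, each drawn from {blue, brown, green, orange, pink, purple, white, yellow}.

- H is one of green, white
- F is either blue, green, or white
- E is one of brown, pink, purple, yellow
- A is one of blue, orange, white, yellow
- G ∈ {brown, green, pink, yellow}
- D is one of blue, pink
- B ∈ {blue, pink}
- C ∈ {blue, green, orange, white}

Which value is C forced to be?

orange

The 8 variables together cover exactly {blue, brown, green, orange, pink, purple, white, yellow} — 8 values for 8 variables — and purple appears only in E's list, so E = purple.
The 7 still-open variables together cover exactly {blue, brown, green, orange, pink, white, yellow} — 7 values for 7 variables — and brown appears only in G's list, so G = brown.
Among the 6 still-open variables, yellow fits only A (and all 6 values in {blue, green, orange, pink, white, yellow} must be used), so A = yellow.
The 5 still-open variables draw from only 5 values {blue, green, orange, pink, white}, so each is used; only C can be orange, hence C = orange.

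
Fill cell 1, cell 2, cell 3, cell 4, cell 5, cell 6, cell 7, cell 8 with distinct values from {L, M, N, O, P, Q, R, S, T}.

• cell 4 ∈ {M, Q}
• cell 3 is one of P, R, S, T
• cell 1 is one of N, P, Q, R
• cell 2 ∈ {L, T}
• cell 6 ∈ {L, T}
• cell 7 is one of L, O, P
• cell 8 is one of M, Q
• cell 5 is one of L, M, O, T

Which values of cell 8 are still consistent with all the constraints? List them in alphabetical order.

cell 2 and cell 6 between them cover only {L, T} — a naked pair. Remove those values from cell 3, cell 5, cell 7.
cell 4 and cell 8 share exactly the 2 values {M, Q}; by pigeonhole those values go to them, so strike M, Q from cell 1, cell 5.
cell 5's domain is down to {O}, so cell 5 = O. So cell 7 can't be O.
cell 7 must be P (only option left). So cell 1, cell 3 can't be P.
No further eliminations apply; cell 8 can still be any of M, Q.

M, Q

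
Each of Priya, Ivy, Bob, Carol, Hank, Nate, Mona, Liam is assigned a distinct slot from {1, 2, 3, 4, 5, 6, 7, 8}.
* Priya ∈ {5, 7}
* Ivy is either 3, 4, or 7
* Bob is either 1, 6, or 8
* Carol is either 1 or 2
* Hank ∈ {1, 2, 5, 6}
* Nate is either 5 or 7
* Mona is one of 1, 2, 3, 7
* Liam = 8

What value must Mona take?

Liam must be 8 (only option left). Eliminate 8 elsewhere: Bob.
The 7 still-open variables draw from only 7 values {1, 2, 3, 4, 5, 6, 7}, so each is used; only Ivy can be 4, hence Ivy = 4.
The 6 still-open variables draw from only 6 values {1, 2, 3, 5, 6, 7}, so each is used; only Mona can be 3, hence Mona = 3.

3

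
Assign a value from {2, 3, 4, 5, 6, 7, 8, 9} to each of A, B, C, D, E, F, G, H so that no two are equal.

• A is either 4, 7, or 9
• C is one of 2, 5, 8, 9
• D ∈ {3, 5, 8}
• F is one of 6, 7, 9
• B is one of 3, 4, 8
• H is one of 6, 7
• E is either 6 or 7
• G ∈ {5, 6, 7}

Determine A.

Among the 8 variables, 2 fits only C (and all 8 values in {2, 3, 4, 5, 6, 7, 8, 9} must be used), so C = 2.
E and H between them cover only {6, 7} — a naked pair. Remove those values from A, F, G.
F's domain is down to {9}, so F = 9. Eliminate 9 elsewhere: A.
So A = 4.

4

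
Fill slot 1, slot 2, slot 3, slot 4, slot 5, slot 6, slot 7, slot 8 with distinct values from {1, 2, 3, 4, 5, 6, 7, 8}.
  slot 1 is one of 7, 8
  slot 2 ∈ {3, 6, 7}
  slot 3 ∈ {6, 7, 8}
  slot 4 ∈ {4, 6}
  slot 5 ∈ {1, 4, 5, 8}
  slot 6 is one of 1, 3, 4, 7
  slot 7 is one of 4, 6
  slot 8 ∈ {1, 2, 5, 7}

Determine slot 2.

The 8 variables draw from only 8 values {1, 2, 3, 4, 5, 6, 7, 8}, so each is used; only slot 8 can be 2, hence slot 8 = 2.
The 7 still-open variables draw from only 7 values {1, 3, 4, 5, 6, 7, 8}, so each is used; only slot 5 can be 5, hence slot 5 = 5.
The 6 still-open variables draw from only 6 values {1, 3, 4, 6, 7, 8}, so each is used; only slot 6 can be 1, hence slot 6 = 1.
The 5 still-open variables together cover exactly {3, 4, 6, 7, 8} — 5 values for 5 variables — and 3 appears only in slot 2's list, so slot 2 = 3.

3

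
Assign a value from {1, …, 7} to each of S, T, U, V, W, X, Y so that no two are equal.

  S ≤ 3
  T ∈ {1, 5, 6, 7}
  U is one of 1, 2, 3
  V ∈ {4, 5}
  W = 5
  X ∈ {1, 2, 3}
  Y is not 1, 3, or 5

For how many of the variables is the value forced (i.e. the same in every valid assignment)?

W must be 5 (only option left). Remove 5 from T, V.
V must be 4 (only option left). Remove 4 from Y.
The 3 variables S, U, X are confined to {1, 2, 3}, which locks those values in; drop them from T, Y.
Determined: V=4, W=5. The other variables each still have more than one consistent value. That makes 2.

2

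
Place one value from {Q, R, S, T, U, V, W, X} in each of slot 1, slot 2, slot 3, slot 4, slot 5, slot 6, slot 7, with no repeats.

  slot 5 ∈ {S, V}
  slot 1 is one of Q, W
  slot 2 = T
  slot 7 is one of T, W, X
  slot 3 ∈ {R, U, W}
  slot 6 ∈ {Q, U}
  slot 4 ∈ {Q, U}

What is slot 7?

slot 2's domain is down to {T}, so slot 2 = T. Strike T from slot 7.
slot 4 and slot 6 share exactly the 2 values {Q, U}; by pigeonhole those values go to them, so strike Q, U from slot 1, slot 3.
That leaves slot 1 = W. Strike W from slot 3, slot 7.
So slot 7 = X.

X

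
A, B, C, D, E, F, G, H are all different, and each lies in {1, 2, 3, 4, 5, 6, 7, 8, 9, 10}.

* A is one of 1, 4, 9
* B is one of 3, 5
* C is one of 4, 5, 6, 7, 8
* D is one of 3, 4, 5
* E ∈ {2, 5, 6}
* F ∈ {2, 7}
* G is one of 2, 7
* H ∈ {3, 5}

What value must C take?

B and H share exactly the 2 values {3, 5}; by pigeonhole those values go to them, so strike 3, 5 from C, D, E.
D has just one choice, so D = 4. Remove 4 from A, C.
The 2 variables F and G are confined to {2, 7}, which locks those values in; drop them from C, E.
E has just one choice, so E = 6. So C can't be 6.
So C = 8.

8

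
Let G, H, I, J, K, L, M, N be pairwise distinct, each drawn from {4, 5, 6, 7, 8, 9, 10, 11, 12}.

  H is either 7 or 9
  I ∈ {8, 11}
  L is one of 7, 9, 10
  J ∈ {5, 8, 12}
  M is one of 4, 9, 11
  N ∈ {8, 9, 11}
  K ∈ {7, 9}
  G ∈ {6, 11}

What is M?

The 2 variables H and K are confined to {7, 9}, which locks those values in; drop them from L, M, N.
L's domain is down to {10}, so L = 10.
I and N between them cover only {8, 11} — a naked pair. Remove those values from G, J, M.
So M = 4.

4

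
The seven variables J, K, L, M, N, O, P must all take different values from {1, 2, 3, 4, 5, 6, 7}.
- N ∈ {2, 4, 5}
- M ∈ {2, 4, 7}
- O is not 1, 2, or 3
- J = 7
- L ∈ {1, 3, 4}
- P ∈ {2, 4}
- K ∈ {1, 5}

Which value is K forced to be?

J must be 7 (only option left). Strike 7 from M, O.
The 6 still-open variables together cover exactly {1, 2, 3, 4, 5, 6} — 6 values for 6 variables — and 3 appears only in L's list, so L = 3.
The 5 still-open variables draw from only 5 values {1, 2, 4, 5, 6}, so each is used; only K can be 1, hence K = 1.

1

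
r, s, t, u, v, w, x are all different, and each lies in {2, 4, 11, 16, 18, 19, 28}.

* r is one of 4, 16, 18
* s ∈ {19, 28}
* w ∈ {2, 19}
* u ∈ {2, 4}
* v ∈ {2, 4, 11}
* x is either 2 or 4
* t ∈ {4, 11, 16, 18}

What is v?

11

The 7 variables draw from only 7 values {2, 4, 11, 16, 18, 19, 28}, so each is used; only s can be 28, hence s = 28.
The 6 still-open variables together cover exactly {2, 4, 11, 16, 18, 19} — 6 values for 6 variables — and 19 appears only in w's list, so w = 19.
u and x between them cover only {2, 4} — a naked pair. Remove those values from r, t, v.
So v = 11.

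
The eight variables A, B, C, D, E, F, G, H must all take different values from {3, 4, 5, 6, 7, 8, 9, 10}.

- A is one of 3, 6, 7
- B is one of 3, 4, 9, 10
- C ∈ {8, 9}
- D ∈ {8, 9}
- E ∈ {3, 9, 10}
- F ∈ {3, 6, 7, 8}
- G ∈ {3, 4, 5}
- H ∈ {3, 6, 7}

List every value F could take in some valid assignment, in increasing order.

3, 6, 7

The 8 variables draw from only 8 values {3, 4, 5, 6, 7, 8, 9, 10}, so each is used; only G can be 5, hence G = 5.
The 7 still-open variables draw from only 7 values {3, 4, 6, 7, 8, 9, 10}, so each is used; only B can be 4, hence B = 4.
The 6 still-open variables draw from only 6 values {3, 6, 7, 8, 9, 10}, so each is used; only E can be 10, hence E = 10.
C and D share exactly the 2 values {8, 9}; by pigeonhole those values go to them, so strike 8, 9 from F.
No further eliminations apply; F can still be any of 3, 6, 7.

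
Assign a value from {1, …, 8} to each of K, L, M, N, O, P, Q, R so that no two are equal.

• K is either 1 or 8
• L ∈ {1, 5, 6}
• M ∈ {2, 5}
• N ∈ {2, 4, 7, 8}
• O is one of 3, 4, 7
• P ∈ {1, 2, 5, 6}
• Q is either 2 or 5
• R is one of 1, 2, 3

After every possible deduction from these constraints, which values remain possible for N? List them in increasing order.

4, 7

The 2 variables M and Q are confined to {2, 5}, which locks those values in; drop them from L, N, P, R.
L and P between them cover only {1, 6} — a naked pair. Remove those values from K, R.
K must be 8 (only option left). Eliminate 8 elsewhere: N.
R has just one choice, so R = 3. Remove 3 from O.
No further eliminations apply; N can still be any of 4, 7.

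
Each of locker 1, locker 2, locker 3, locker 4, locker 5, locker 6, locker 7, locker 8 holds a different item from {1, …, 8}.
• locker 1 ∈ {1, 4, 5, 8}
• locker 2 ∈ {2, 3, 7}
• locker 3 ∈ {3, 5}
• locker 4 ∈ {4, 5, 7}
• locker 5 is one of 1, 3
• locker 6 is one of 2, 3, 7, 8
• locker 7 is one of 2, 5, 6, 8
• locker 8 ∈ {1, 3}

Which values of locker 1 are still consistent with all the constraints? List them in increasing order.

4, 8

The 8 variables draw from only 8 values {1, 2, 3, 4, 5, 6, 7, 8}, so each is used; only locker 7 can be 6, hence locker 7 = 6.
locker 5 and locker 8 share exactly the 2 values {1, 3}; by pigeonhole those values go to them, so strike 1, 3 from locker 1, locker 2, locker 3, locker 6.
locker 3 must be 5 (only option left). Strike 5 from locker 1, locker 4.
No further eliminations apply; locker 1 can still be any of 4, 8.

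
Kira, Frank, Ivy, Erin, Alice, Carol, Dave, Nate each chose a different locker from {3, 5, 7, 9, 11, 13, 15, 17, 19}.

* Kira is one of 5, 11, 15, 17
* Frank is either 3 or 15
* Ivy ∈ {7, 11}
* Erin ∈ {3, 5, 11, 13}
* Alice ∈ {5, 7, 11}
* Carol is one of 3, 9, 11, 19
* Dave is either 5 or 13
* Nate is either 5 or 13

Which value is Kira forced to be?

The 2 variables Dave and Nate are confined to {5, 13}, which locks those values in; drop them from Kira, Erin, Alice.
The 2 variables Ivy and Alice are confined to {7, 11}, which locks those values in; drop them from Kira, Erin, Carol.
Erin must be 3 (only option left). Strike 3 from Frank, Carol.
Frank has just one choice, so Frank = 15. So Kira can't be 15.
So Kira = 17.

17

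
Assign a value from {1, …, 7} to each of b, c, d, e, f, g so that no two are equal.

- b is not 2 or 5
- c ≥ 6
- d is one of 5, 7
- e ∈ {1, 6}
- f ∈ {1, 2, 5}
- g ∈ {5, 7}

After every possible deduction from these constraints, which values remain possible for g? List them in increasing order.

d and g between them cover only {5, 7} — a naked pair. Remove those values from b, c, f.
c must be 6 (only option left). Eliminate 6 elsewhere: b, e.
e must be 1 (only option left). So b, f can't be 1.
f's domain is down to {2}, so f = 2.
No further eliminations apply; g can still be any of 5, 7.

5, 7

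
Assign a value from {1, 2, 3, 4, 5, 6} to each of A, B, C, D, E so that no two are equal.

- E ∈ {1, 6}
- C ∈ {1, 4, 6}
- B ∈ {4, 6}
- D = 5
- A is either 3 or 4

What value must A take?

3

D's domain is down to {5}, so D = 5.
Among the 4 still-open variables, 3 fits only A (and all 4 values in {1, 3, 4, 6} must be used), so A = 3.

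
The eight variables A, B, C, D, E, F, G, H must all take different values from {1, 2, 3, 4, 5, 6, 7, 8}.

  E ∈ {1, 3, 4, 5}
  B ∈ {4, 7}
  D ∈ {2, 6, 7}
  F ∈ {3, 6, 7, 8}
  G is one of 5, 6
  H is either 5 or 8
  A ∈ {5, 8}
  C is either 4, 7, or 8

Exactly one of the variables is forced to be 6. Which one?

The 8 variables together cover exactly {1, 2, 3, 4, 5, 6, 7, 8} — 8 values for 8 variables — and 1 appears only in E's list, so E = 1.
The 7 still-open variables together cover exactly {2, 3, 4, 5, 6, 7, 8} — 7 values for 7 variables — and 2 appears only in D's list, so D = 2.
The 6 still-open variables together cover exactly {3, 4, 5, 6, 7, 8} — 6 values for 6 variables — and 3 appears only in F's list, so F = 3.
The 5 still-open variables draw from only 5 values {4, 5, 6, 7, 8}, so each is used; only G can be 6, hence G = 6.

G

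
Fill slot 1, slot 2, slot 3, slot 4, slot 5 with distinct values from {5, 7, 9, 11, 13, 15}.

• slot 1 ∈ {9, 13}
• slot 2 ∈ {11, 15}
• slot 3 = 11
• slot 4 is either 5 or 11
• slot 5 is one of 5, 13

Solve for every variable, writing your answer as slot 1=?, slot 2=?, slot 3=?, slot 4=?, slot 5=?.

slot 3 has just one choice, so slot 3 = 11. Eliminate 11 elsewhere: slot 2, slot 4.
slot 4 has just one choice, so slot 4 = 5. Eliminate 5 elsewhere: slot 5.
slot 5's domain is down to {13}, so slot 5 = 13. So slot 1 can't be 13.
That leaves slot 1 = 9.
slot 2 must be 15 (only option left).

slot 1=9, slot 2=15, slot 3=11, slot 4=5, slot 5=13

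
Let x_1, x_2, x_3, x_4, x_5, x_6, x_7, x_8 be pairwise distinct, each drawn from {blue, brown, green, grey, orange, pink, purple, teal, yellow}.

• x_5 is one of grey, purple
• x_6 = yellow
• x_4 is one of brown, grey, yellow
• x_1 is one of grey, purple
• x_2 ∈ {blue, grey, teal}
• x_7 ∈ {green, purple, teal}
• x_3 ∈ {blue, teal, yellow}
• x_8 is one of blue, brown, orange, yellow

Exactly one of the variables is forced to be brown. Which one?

x_4

x_6 must be yellow (only option left). So x_3, x_4, x_8 can't be yellow.
The 7 still-open variables together cover exactly {blue, brown, green, grey, orange, purple, teal} — 7 values for 7 variables — and green appears only in x_7's list, so x_7 = green.
The 6 still-open variables together cover exactly {blue, brown, grey, orange, purple, teal} — 6 values for 6 variables — and orange appears only in x_8's list, so x_8 = orange.
The 5 still-open variables draw from only 5 values {blue, brown, grey, purple, teal}, so each is used; only x_4 can be brown, hence x_4 = brown.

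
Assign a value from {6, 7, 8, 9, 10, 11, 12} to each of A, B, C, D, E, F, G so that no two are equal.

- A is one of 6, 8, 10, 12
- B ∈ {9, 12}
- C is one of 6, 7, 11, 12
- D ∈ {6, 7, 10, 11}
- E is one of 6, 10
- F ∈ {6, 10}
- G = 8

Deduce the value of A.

G's domain is down to {8}, so G = 8. Strike 8 from A.
The 6 still-open variables draw from only 6 values {6, 7, 9, 10, 11, 12}, so each is used; only B can be 9, hence B = 9.
E and F share exactly the 2 values {6, 10}; by pigeonhole those values go to them, so strike 6, 10 from A, C, D.
So A = 12.

12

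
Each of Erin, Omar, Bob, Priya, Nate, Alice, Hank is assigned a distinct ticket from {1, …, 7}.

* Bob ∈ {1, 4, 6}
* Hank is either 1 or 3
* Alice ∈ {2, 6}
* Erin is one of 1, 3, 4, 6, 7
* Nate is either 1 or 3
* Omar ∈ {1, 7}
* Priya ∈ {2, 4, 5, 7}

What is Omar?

7

The 7 variables draw from only 7 values {1, 2, 3, 4, 5, 6, 7}, so each is used; only Priya can be 5, hence Priya = 5.
Among the 6 still-open variables, 2 fits only Alice (and all 6 values in {1, 2, 3, 4, 6, 7} must be used), so Alice = 2.
The 2 variables Nate and Hank are confined to {1, 3}, which locks those values in; drop them from Erin, Omar, Bob.
So Omar = 7.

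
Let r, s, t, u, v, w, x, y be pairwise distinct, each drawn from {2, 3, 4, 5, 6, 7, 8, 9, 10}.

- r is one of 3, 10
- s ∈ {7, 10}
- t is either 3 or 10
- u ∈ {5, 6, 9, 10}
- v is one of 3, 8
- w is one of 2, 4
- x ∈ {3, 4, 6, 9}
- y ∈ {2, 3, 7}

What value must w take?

4

r and t share exactly the 2 values {3, 10}; by pigeonhole those values go to them, so strike 3, 10 from s, u, v, x, y.
That leaves s = 7. Remove 7 from y.
v's domain is down to {8}, so v = 8.
y has just one choice, so y = 2. Strike 2 from w.
So w = 4.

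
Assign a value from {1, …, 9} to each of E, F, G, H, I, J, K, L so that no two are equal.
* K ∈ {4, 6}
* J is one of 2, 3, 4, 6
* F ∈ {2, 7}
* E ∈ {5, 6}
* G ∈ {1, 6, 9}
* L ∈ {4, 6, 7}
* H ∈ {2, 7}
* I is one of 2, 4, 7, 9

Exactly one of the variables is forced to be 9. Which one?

The 8 variables draw from only 8 values {1, 2, 3, 4, 5, 6, 7, 9}, so each is used; only G can be 1, hence G = 1.
The 7 still-open variables together cover exactly {2, 3, 4, 5, 6, 7, 9} — 7 values for 7 variables — and 3 appears only in J's list, so J = 3.
Among the 6 still-open variables, 5 fits only E (and all 6 values in {2, 4, 5, 6, 7, 9} must be used), so E = 5.
The 5 still-open variables together cover exactly {2, 4, 6, 7, 9} — 5 values for 5 variables — and 9 appears only in I's list, so I = 9.

I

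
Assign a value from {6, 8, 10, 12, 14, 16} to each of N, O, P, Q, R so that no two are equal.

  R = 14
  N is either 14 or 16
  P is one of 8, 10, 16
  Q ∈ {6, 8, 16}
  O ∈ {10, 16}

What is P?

R must be 14 (only option left). Strike 14 from N.
That leaves N = 16. Strike 16 from O, P, Q.
That leaves O = 10. So P can't be 10.
So P = 8.

8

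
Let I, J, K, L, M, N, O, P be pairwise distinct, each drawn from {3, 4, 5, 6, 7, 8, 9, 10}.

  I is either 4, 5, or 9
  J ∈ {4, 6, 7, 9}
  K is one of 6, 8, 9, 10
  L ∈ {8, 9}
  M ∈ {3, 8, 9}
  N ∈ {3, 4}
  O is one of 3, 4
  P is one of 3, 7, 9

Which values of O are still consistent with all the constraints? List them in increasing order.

The 8 variables draw from only 8 values {3, 4, 5, 6, 7, 8, 9, 10}, so each is used; only I can be 5, hence I = 5.
The 7 still-open variables together cover exactly {3, 4, 6, 7, 8, 9, 10} — 7 values for 7 variables — and 10 appears only in K's list, so K = 10.
The 6 still-open variables together cover exactly {3, 4, 6, 7, 8, 9} — 6 values for 6 variables — and 6 appears only in J's list, so J = 6.
The 5 still-open variables together cover exactly {3, 4, 7, 8, 9} — 5 values for 5 variables — and 7 appears only in P's list, so P = 7.
N and O between them cover only {3, 4} — a naked pair. Remove those values from M.
No further eliminations apply; O can still be any of 3, 4.

3, 4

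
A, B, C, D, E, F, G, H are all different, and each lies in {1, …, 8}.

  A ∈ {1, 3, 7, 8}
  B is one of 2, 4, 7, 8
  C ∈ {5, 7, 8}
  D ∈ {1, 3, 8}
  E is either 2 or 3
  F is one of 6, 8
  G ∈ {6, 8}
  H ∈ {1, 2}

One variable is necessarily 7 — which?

A

Among the 8 variables, 4 fits only B (and all 8 values in {1, 2, 3, 4, 5, 6, 7, 8} must be used), so B = 4.
Among the 7 still-open variables, 5 fits only C (and all 7 values in {1, 2, 3, 5, 6, 7, 8} must be used), so C = 5.
Among the 6 still-open variables, 7 fits only A (and all 6 values in {1, 2, 3, 6, 7, 8} must be used), so A = 7.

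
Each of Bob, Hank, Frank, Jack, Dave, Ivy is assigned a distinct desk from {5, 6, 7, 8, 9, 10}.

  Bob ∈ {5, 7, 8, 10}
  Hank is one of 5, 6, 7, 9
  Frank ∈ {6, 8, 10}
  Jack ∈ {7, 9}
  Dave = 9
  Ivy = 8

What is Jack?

7

Dave's domain is down to {9}, so Dave = 9. So Hank, Jack can't be 9.
So Jack = 7.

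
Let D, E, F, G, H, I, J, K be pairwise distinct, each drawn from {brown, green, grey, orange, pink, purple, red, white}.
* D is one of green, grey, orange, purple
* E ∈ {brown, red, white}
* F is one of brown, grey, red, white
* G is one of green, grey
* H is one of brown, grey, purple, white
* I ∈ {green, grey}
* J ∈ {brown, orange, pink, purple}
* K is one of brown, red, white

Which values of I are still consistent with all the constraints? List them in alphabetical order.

The 8 variables together cover exactly {brown, green, grey, orange, pink, purple, red, white} — 8 values for 8 variables — and pink appears only in J's list, so J = pink.
The 7 still-open variables together cover exactly {brown, green, grey, orange, purple, red, white} — 7 values for 7 variables — and orange appears only in D's list, so D = orange.
The 6 still-open variables draw from only 6 values {brown, green, grey, purple, red, white}, so each is used; only H can be purple, hence H = purple.
G and I share exactly the 2 values {green, grey}; by pigeonhole those values go to them, so strike green, grey from F.
No further eliminations apply; I can still be any of green, grey.

green, grey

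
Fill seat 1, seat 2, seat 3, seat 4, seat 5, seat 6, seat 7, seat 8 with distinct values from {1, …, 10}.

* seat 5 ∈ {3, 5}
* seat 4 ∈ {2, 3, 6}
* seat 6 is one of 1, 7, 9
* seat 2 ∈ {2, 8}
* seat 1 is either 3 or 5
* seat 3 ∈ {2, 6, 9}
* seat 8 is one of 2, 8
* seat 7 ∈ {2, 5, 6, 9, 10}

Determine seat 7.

10

seat 1 and seat 5 share exactly the 2 values {3, 5}; by pigeonhole those values go to them, so strike 3, 5 from seat 4, seat 7.
seat 2 and seat 8 share exactly the 2 values {2, 8}; by pigeonhole those values go to them, so strike 2, 8 from seat 3, seat 4, seat 7.
seat 4's domain is down to {6}, so seat 4 = 6. Strike 6 from seat 3, seat 7.
seat 3 has just one choice, so seat 3 = 9. Remove 9 from seat 6, seat 7.
So seat 7 = 10.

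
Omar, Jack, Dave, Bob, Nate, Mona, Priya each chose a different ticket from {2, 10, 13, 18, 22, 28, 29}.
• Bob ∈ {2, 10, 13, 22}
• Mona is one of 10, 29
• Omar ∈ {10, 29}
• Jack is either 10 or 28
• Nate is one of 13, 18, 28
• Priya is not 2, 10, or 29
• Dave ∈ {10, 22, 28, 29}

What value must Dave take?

22

The 7 variables together cover exactly {2, 10, 13, 18, 22, 28, 29} — 7 values for 7 variables — and 2 appears only in Bob's list, so Bob = 2.
The 2 variables Omar and Mona are confined to {10, 29}, which locks those values in; drop them from Jack, Dave.
Jack must be 28 (only option left). Remove 28 from Dave, Nate, Priya.
So Dave = 22.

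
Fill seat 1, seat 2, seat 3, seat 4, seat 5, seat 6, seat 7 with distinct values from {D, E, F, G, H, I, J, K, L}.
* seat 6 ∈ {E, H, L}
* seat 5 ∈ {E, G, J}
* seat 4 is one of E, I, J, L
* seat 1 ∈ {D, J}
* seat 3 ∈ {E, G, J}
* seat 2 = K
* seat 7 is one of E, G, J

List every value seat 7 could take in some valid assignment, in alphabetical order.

E, G, J

seat 2 has just one choice, so seat 2 = K.
seat 3, seat 5, seat 7 between them cover only {E, G, J} — a naked triple. Remove those values from seat 1, seat 4, seat 6.
seat 1's domain is down to {D}, so seat 1 = D.
No further eliminations apply; seat 7 can still be any of E, G, J.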